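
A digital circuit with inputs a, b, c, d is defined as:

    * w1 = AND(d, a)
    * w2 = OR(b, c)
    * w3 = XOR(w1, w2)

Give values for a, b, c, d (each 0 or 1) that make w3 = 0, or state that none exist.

w3 = XOR(w1, w2) must be 0, so w1 and w2 are equal.
Check with a=1, b=1, c=0, d=1:
w1 = AND(d, a) = AND(1, 1) = 1
w2 = OR(b, c) = OR(1, 0) = 1
w3 = XOR(w1, w2) = XOR(1, 1) = 0
So w3 = 0 as required.

a=1, b=1, c=0, d=1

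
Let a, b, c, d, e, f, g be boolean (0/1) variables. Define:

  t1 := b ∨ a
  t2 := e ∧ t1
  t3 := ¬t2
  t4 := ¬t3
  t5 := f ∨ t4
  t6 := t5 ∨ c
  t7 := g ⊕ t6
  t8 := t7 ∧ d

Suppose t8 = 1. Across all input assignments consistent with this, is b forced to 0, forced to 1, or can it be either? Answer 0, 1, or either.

either

Both values of b occur among assignments with t8 = 1:
  b=0: a=0, b=0, c=0, d=1, e=0, f=0, g=1
  b=1: a=0, b=1, c=0, d=1, e=0, f=0, g=1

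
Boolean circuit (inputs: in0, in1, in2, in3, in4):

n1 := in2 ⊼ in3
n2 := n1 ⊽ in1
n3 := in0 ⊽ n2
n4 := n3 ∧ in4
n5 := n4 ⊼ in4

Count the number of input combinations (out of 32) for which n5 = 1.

n5 = n4 ⊼ in4 must be 1, so at least one of n4, in4 is 0.
Enumerating the 32 input combinations, 25 give n5 = 1 and 7 give n5 = 0.

25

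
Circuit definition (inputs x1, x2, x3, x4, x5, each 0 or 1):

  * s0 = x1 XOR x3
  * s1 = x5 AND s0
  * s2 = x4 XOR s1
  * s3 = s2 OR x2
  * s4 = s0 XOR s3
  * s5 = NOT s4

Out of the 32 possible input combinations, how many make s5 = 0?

16

s5 = NOT s4 must be 0, so s4 = 1.
s4 = s0 XOR s3 must be 1, so s0 and s3 differ.
Enumerating the 32 input combinations, 16 give s5 = 0 and 16 give s5 = 1.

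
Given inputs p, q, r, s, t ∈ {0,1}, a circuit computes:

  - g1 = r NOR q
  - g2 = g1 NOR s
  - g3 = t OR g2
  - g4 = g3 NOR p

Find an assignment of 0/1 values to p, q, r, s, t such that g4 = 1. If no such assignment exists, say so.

Check with p=0, q=1, r=0, s=1, t=0:
g1 = r NOR q = 0 NOR 1 = 0
g2 = g1 NOR s = 0 NOR 1 = 0
g3 = t OR g2 = 0 OR 0 = 0
g4 = g3 NOR p = 0 NOR 0 = 1
So g4 = 1 as required.

p=0, q=1, r=0, s=1, t=0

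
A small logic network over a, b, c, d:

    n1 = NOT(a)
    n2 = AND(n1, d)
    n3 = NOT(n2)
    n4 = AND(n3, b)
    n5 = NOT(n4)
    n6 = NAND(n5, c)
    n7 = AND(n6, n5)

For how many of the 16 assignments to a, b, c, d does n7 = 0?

11

n7 = AND(n6, n5) must be 0, so at least one of n6, n5 is 0.
Enumerating the 16 input combinations, 11 give n7 = 0 and 5 give n7 = 1.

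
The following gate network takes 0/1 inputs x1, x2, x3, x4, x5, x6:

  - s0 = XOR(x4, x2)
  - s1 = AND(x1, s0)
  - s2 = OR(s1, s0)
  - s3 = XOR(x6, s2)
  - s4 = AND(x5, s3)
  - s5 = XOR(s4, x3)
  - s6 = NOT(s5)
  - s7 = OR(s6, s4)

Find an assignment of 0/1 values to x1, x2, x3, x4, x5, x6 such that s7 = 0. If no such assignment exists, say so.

x1=0, x2=0, x3=1, x4=0, x5=0, x6=1

s7 = OR(s6, s4) must be 0, so both s6 = 0 and s4 = 0.
s6 = NOT(s5) must be 0, so s5 = 1.
Check with x1=0, x2=0, x3=1, x4=0, x5=0, x6=1:
s0 = XOR(x4, x2) = XOR(0, 0) = 0
s1 = AND(x1, s0) = AND(0, 0) = 0
s2 = OR(s1, s0) = OR(0, 0) = 0
s3 = XOR(x6, s2) = XOR(1, 0) = 1
s4 = AND(x5, s3) = AND(0, 1) = 0
s5 = XOR(s4, x3) = XOR(0, 1) = 1
s6 = NOT(s5) = NOT 1 = 0
s7 = OR(s6, s4) = OR(0, 0) = 0
So s7 = 0 as required.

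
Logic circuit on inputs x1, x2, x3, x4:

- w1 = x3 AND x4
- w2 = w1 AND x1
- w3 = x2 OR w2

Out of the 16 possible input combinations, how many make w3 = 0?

7

w3 = x2 OR w2 must be 0, so both x2 = 0 and w2 = 0.
Enumerating the 16 input combinations, 7 give w3 = 0 and 9 give w3 = 1.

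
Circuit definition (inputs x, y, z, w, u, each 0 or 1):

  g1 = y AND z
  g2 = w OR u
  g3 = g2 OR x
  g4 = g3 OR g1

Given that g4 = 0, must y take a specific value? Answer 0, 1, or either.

either

Both values of y occur among assignments with g4 = 0:
  y=0: x=0, y=0, z=0, w=0, u=0
  y=1: x=0, y=1, z=0, w=0, u=0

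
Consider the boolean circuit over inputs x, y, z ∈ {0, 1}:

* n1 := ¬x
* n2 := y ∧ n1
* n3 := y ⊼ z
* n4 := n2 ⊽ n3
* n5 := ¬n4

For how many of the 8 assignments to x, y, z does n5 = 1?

n5 = ¬n4 must be 1, so n4 = 0.
n4 = n2 ⊽ n3 must be 0, so at least one of n2, n3 is 1.
Enumerating the 8 input combinations, 7 give n5 = 1 and 1 give n5 = 0.

7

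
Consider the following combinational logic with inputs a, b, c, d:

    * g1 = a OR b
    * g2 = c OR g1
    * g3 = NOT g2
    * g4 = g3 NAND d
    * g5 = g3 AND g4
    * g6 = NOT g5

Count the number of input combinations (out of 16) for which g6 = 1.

15

g6 = NOT g5 must be 1, so g5 = 0.
g5 = g3 AND g4 must be 0, so at least one of g3, g4 is 0.
Enumerating the 16 input combinations, 15 give g6 = 1 and 1 give g6 = 0.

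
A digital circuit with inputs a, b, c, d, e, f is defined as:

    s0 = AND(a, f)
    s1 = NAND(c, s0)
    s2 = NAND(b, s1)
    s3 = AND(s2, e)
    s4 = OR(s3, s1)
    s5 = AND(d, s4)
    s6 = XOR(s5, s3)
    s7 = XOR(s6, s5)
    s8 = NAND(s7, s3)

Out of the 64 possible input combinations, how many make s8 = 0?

18

s8 = NAND(s7, s3) must be 0, so both s7 = 1 and s3 = 1.
s7 = XOR(s6, s5) must be 1, so s6 and s5 differ.
s3 = AND(s2, e) must be 1, so both s2 = 1 and e = 1.
Enumerating the 64 input combinations, 18 give s8 = 0 and 46 give s8 = 1.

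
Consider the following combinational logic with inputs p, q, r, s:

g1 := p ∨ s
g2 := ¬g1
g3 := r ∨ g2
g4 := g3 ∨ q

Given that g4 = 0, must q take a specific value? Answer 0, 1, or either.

g4 = g3 ∨ q must be 0, so both g3 = 0 and q = 0.
g3 = r ∨ g2 must be 0, so both r = 0 and g2 = 0.
g2 = ¬g1 must be 0, so g1 = 1.
Every assignment with g4 = 0 has q = 0; there are 3 such assignment(s).
  p=0, q=0, r=0, s=1
  p=1, q=0, r=0, s=0
  p=1, q=0, r=0, s=1

0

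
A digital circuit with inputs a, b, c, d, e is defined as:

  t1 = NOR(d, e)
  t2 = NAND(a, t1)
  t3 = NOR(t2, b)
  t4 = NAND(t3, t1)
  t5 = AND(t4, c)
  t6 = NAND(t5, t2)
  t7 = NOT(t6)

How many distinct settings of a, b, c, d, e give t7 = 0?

t7 = NOT(t6) must be 0, so t6 = 1.
Enumerating the 32 input combinations, 18 give t7 = 0 and 14 give t7 = 1.

18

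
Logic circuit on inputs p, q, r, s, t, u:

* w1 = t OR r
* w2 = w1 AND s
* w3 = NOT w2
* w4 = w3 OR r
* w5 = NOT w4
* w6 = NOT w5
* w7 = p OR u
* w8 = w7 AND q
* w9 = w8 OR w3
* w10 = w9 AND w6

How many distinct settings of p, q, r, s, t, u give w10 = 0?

18

w10 = w9 AND w6 must be 0, so at least one of w9, w6 is 0.
Enumerating the 64 input combinations, 18 give w10 = 0 and 46 give w10 = 1.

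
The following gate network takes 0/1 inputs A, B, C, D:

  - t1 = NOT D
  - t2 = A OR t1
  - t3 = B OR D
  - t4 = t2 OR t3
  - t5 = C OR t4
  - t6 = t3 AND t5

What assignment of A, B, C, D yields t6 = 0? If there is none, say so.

t6 = t3 AND t5 must be 0, so at least one of t3, t5 is 0.
Check with A=1 B=0 C=0 D=0:
t1 = NOT D = NOT 0 = 1
t2 = A OR t1 = 1 OR 1 = 1
t3 = B OR D = 0 OR 0 = 0
t4 = t2 OR t3 = 1 OR 0 = 1
t5 = C OR t4 = 0 OR 1 = 1
t6 = t3 AND t5 = 0 AND 1 = 0
So t6 = 0 as required.

A=1 B=0 C=0 D=0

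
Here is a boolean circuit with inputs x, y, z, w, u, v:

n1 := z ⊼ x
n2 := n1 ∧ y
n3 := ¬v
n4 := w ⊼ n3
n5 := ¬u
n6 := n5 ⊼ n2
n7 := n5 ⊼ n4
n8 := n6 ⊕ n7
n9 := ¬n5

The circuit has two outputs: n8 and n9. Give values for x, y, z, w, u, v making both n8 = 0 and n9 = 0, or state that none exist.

x=1, y=0, z=0, w=1, u=0, v=0

Check with x=1, y=0, z=0, w=1, u=0, v=0:
n1 = z ⊼ x = 0 ⊼ 1 = 1
n2 = n1 ∧ y = 1 ∧ 0 = 0
n3 = ¬v = ¬0 = 1
n4 = w ⊼ n3 = 1 ⊼ 1 = 0
n5 = ¬u = ¬0 = 1
n6 = n5 ⊼ n2 = 1 ⊼ 0 = 1
n7 = n5 ⊼ n4 = 1 ⊼ 0 = 1
n8 = n6 ⊕ n7 = 1 ⊕ 1 = 0
n9 = ¬n5 = ¬1 = 0
So n8 = 0 and n9 = 0.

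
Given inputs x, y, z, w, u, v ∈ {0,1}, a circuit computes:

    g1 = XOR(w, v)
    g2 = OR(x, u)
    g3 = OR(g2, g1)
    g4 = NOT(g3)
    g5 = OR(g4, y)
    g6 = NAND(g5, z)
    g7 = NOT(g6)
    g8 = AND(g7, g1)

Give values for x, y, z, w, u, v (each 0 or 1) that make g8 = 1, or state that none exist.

Check with x=0, y=1, z=1, w=1, u=1, v=0:
g1 = XOR(w, v) = XOR(1, 0) = 1
g2 = OR(x, u) = OR(0, 1) = 1
g3 = OR(g2, g1) = OR(1, 1) = 1
g4 = NOT(g3) = NOT 1 = 0
g5 = OR(g4, y) = OR(0, 1) = 1
g6 = NAND(g5, z) = NAND(1, 1) = 0
g7 = NOT(g6) = NOT 0 = 1
g8 = AND(g7, g1) = AND(1, 1) = 1
So g8 = 1 as required.

x=0, y=1, z=1, w=1, u=1, v=0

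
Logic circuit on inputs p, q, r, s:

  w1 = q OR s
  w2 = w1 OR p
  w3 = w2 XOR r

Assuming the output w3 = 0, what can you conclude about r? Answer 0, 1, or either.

Both values of r occur among assignments with w3 = 0:
  r=0: p=0, q=0, r=0, s=0
  r=1: p=0, q=0, r=1, s=1

either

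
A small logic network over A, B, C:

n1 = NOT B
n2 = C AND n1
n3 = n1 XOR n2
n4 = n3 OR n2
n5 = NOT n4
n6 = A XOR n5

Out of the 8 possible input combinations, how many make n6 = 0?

4

n6 = A XOR n5 must be 0, so A and n5 are equal.
Satisfying assignments:
  A=0, B=0, C=0
  A=0, B=0, C=1
  A=1, B=1, C=0
  A=1, B=1, C=1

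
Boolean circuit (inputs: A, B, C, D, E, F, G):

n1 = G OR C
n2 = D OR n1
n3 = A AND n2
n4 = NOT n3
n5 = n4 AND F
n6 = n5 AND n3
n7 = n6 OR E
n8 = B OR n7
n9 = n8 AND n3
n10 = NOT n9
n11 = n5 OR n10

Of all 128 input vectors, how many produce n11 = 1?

86

n11 = n5 OR n10 must be 1, so at least one of n5, n10 is 1.
Enumerating the 128 input combinations, 86 give n11 = 1 and 42 give n11 = 0.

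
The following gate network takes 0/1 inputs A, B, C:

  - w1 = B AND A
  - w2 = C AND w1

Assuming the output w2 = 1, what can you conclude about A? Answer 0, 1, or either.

1

w2 = C AND w1 must be 1, so both C = 1 and w1 = 1.
Every assignment with w2 = 1 has A = 1; there are 1 such assignment(s).
  A=1, B=1, C=1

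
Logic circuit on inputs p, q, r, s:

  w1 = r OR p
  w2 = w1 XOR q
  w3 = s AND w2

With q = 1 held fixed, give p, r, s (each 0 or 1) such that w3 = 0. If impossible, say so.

w3 = s AND w2 must be 0, so at least one of s, w2 is 0.
Check with q = 1 and p=1, r=0, s=1:
w1 = r OR p = 0 OR 1 = 1
w2 = w1 XOR q = 1 XOR 1 = 0
w3 = s AND w2 = 1 AND 0 = 0
So w3 = 0.

p=1 r=0 s=1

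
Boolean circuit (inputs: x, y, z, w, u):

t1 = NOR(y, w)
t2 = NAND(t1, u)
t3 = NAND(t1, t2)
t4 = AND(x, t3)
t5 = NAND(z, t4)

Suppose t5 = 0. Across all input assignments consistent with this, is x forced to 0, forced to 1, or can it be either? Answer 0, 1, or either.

t5 = NAND(z, t4) must be 0, so both z = 1 and t4 = 1.
Every assignment with t5 = 0 has x = 1; there are 7 such assignment(s).

1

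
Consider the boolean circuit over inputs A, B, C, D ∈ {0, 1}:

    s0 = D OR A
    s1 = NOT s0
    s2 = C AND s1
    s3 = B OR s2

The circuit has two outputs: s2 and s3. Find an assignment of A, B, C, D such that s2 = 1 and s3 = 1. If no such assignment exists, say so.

Check with A=0, B=1, C=1, D=0:
s0 = D OR A = 0 OR 0 = 0
s1 = NOT s0 = NOT 0 = 1
s2 = C AND s1 = 1 AND 1 = 1
s3 = B OR s2 = 1 OR 1 = 1
So s2 = 1 and s3 = 1.

A=0, B=1, C=1, D=0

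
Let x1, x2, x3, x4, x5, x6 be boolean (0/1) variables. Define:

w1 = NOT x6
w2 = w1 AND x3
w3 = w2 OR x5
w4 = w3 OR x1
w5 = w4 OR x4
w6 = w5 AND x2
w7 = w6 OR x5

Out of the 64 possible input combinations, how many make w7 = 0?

w7 = w6 OR x5 must be 0, so both w6 = 0 and x5 = 0.
w6 = w5 AND x2 must be 0, so at least one of w5, x2 is 0.
Enumerating the 64 input combinations, 19 give w7 = 0 and 45 give w7 = 1.

19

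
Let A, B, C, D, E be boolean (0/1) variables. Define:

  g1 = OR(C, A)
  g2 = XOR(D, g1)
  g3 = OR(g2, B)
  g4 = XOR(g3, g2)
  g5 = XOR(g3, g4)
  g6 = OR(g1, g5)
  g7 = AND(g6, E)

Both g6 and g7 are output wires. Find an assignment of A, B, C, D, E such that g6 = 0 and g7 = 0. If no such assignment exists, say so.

Check with A=0 B=1 C=0 D=0 E=0:
g1 = OR(C, A) = OR(0, 0) = 0
g2 = XOR(D, g1) = XOR(0, 0) = 0
g3 = OR(g2, B) = OR(0, 1) = 1
g4 = XOR(g3, g2) = XOR(1, 0) = 1
g5 = XOR(g3, g4) = XOR(1, 1) = 0
g6 = OR(g1, g5) = OR(0, 0) = 0
g7 = AND(g6, E) = AND(0, 0) = 0
So g6 = 0 and g7 = 0.

A=0 B=1 C=0 D=0 E=0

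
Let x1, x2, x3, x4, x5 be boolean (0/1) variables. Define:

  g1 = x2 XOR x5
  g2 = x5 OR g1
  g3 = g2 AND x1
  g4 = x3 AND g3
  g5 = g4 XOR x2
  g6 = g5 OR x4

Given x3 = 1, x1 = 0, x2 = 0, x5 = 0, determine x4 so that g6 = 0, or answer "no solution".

x4=0

g6 = g5 OR x4 must be 0, so both g5 = 0 and x4 = 0.
g5 = g4 XOR x2 must be 0, so g4 and x2 are equal.
Check with x3 = 1, x1 = 0, x2 = 0, x5 = 0 and x4=0:
g1 = x2 XOR x5 = 0 XOR 0 = 0
g2 = x5 OR g1 = 0 OR 0 = 0
g3 = g2 AND x1 = 0 AND 0 = 0
g4 = x3 AND g3 = 1 AND 0 = 0
g5 = g4 XOR x2 = 0 XOR 0 = 0
g6 = g5 OR x4 = 0 OR 0 = 0
So g6 = 0.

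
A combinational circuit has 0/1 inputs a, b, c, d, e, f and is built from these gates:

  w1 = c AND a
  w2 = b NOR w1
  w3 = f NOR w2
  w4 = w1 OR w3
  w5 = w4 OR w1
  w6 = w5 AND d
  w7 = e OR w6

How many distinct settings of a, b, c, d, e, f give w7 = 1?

w7 = e OR w6 must be 1, so at least one of e, w6 is 1.
Enumerating the 64 input combinations, 39 give w7 = 1 and 25 give w7 = 0.

39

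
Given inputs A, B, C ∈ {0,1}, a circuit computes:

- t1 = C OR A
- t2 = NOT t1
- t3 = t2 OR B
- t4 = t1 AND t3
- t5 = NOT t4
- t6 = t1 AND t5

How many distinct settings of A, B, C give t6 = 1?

t6 = t1 AND t5 must be 1, so both t1 = 1 and t5 = 1.
t1 = C OR A must be 1, so at least one of C, A is 1.
Enumerating the 8 input combinations, 3 give t6 = 1 and 5 give t6 = 0.

3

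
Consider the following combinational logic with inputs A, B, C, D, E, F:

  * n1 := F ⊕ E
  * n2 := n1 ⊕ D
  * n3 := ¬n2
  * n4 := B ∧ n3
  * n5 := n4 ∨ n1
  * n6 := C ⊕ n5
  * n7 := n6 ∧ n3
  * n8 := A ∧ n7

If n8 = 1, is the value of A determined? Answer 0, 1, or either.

1

n8 = A ∧ n7 must be 1, so both A = 1 and n7 = 1.
n7 = n6 ∧ n3 must be 1, so both n6 = 1 and n3 = 1.
n6 = C ⊕ n5 must be 1, so C and n5 differ.
Every assignment with n8 = 1 has A = 1; there are 8 such assignment(s).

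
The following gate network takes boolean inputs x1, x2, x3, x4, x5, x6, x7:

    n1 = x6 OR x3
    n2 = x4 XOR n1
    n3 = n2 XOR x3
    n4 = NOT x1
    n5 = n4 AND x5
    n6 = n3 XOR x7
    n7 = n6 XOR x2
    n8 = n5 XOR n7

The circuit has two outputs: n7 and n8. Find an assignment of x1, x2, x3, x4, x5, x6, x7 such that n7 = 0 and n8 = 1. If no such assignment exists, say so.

Check with x1=0, x2=0, x3=1, x4=1, x5=1, x6=1, x7=1:
n1 = x6 OR x3 = 1 OR 1 = 1
n2 = x4 XOR n1 = 1 XOR 1 = 0
n3 = n2 XOR x3 = 0 XOR 1 = 1
n4 = NOT x1 = NOT 0 = 1
n5 = n4 AND x5 = 1 AND 1 = 1
n6 = n3 XOR x7 = 1 XOR 1 = 0
n7 = n6 XOR x2 = 0 XOR 0 = 0
n8 = n5 XOR n7 = 1 XOR 0 = 1
So n7 = 0 and n8 = 1.

x1=0, x2=0, x3=1, x4=1, x5=1, x6=1, x7=1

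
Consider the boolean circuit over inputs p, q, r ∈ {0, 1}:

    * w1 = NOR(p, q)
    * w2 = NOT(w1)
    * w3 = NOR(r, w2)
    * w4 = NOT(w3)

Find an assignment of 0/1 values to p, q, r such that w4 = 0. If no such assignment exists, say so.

Check with p=0, q=0, r=0:
w1 = NOR(p, q) = NOR(0, 0) = 1
w2 = NOT(w1) = NOT 1 = 0
w3 = NOR(r, w2) = NOR(0, 0) = 1
w4 = NOT(w3) = NOT 1 = 0
So w4 = 0 as required.

p=0, q=0, r=0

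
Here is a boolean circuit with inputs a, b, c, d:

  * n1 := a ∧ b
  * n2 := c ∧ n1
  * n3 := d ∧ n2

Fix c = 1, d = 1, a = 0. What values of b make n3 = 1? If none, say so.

With c = 1, d = 1, a = 0 fixed, none of the 2 settings of b give n3 = 1.
For example, with b=0:
n1 = a ∧ b = 0 ∧ 0 = 0
n2 = c ∧ n1 = 1 ∧ 0 = 0
n3 = d ∧ n2 = 1 ∧ 0 = 0
giving n3 = 0 ≠ 1.

no solution exists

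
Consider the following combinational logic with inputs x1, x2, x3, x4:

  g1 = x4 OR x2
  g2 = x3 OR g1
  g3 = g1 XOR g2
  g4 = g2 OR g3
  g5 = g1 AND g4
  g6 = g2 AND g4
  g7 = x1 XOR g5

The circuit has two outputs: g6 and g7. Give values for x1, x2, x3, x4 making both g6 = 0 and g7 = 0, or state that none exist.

Check with x1=0, x2=0, x3=0, x4=0:
g1 = x4 OR x2 = 0 OR 0 = 0
g2 = x3 OR g1 = 0 OR 0 = 0
g3 = g1 XOR g2 = 0 XOR 0 = 0
g4 = g2 OR g3 = 0 OR 0 = 0
g5 = g1 AND g4 = 0 AND 0 = 0
g6 = g2 AND g4 = 0 AND 0 = 0
g7 = x1 XOR g5 = 0 XOR 0 = 0
So g6 = 0 and g7 = 0.

x1=0, x2=0, x3=0, x4=0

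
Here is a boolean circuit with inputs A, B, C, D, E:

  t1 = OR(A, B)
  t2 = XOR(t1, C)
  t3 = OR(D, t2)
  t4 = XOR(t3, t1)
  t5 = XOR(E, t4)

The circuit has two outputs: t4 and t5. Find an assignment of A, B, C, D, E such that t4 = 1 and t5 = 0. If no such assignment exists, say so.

Check with A=0 B=0 C=1 D=1 E=1:
t1 = OR(A, B) = OR(0, 0) = 0
t2 = XOR(t1, C) = XOR(0, 1) = 1
t3 = OR(D, t2) = OR(1, 1) = 1
t4 = XOR(t3, t1) = XOR(1, 0) = 1
t5 = XOR(E, t4) = XOR(1, 1) = 0
So t4 = 1 and t5 = 0.

A=0 B=0 C=1 D=1 E=1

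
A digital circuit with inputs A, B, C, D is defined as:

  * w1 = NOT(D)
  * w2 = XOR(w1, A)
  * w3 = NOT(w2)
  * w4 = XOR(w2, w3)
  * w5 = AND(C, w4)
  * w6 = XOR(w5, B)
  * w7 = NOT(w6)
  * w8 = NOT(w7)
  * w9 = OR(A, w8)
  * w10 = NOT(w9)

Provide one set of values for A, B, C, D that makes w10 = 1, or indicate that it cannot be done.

w10 = NOT(w9) must be 1, so w9 = 0.
w9 = OR(A, w8) must be 0, so both A = 0 and w8 = 0.
Check with A=0, B=0, C=0, D=1:
w1 = NOT(D) = NOT 1 = 0
w2 = XOR(w1, A) = XOR(0, 0) = 0
w3 = NOT(w2) = NOT 0 = 1
w4 = XOR(w2, w3) = XOR(0, 1) = 1
w5 = AND(C, w4) = AND(0, 1) = 0
w6 = XOR(w5, B) = XOR(0, 0) = 0
w7 = NOT(w6) = NOT 0 = 1
w8 = NOT(w7) = NOT 1 = 0
w9 = OR(A, w8) = OR(0, 0) = 0
w10 = NOT(w9) = NOT 0 = 1
So w10 = 1 as required.

A=0, B=0, C=0, D=1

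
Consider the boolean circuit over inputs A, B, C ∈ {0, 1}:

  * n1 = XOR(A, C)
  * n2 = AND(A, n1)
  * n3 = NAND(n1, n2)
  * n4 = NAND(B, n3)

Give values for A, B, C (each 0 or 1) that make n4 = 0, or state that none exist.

A=0, B=1, C=0

Check with A=0, B=1, C=0:
n1 = XOR(A, C) = XOR(0, 0) = 0
n2 = AND(A, n1) = AND(0, 0) = 0
n3 = NAND(n1, n2) = NAND(0, 0) = 1
n4 = NAND(B, n3) = NAND(1, 1) = 0
So n4 = 0 as required.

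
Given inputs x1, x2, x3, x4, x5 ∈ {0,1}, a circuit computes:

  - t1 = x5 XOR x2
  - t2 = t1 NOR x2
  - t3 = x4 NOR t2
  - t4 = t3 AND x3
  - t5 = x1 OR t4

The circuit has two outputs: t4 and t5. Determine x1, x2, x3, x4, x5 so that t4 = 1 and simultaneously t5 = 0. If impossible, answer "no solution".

Across all 32 input combinations, none give both t4 = 1 and t5 = 0.

no solution exists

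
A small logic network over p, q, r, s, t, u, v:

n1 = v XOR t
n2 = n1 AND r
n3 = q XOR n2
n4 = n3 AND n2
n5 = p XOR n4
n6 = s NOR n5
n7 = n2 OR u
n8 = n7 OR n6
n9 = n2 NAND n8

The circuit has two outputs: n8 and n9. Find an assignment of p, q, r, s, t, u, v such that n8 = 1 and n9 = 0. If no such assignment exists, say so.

p=0, q=1, r=1, s=1, t=1, u=1, v=0

Check with p=0, q=1, r=1, s=1, t=1, u=1, v=0:
n1 = v XOR t = 0 XOR 1 = 1
n2 = n1 AND r = 1 AND 1 = 1
n3 = q XOR n2 = 1 XOR 1 = 0
n4 = n3 AND n2 = 0 AND 1 = 0
n5 = p XOR n4 = 0 XOR 0 = 0
n6 = s NOR n5 = 1 NOR 0 = 0
n7 = n2 OR u = 1 OR 1 = 1
n8 = n7 OR n6 = 1 OR 0 = 1
n9 = n2 NAND n8 = 1 NAND 1 = 0
So n8 = 1 and n9 = 0.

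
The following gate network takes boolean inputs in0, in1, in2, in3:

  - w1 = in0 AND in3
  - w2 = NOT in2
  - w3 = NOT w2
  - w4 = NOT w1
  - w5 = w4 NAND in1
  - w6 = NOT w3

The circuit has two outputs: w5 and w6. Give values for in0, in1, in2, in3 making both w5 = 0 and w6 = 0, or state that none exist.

in0=0, in1=1, in2=1, in3=0

Check with in0=0, in1=1, in2=1, in3=0:
w1 = in0 AND in3 = 0 AND 0 = 0
w2 = NOT in2 = NOT 1 = 0
w3 = NOT w2 = NOT 0 = 1
w4 = NOT w1 = NOT 0 = 1
w5 = w4 NAND in1 = 1 NAND 1 = 0
w6 = NOT w3 = NOT 1 = 0
So w5 = 0 and w6 = 0.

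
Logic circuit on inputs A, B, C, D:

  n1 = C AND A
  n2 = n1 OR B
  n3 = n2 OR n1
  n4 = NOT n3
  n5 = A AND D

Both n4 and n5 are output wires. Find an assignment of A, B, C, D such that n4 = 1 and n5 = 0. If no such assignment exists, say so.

Check with A=0, B=0, C=0, D=1:
n1 = C AND A = 0 AND 0 = 0
n2 = n1 OR B = 0 OR 0 = 0
n3 = n2 OR n1 = 0 OR 0 = 0
n4 = NOT n3 = NOT 0 = 1
n5 = A AND D = 0 AND 1 = 0
So n4 = 1 and n5 = 0.

A=0, B=0, C=0, D=1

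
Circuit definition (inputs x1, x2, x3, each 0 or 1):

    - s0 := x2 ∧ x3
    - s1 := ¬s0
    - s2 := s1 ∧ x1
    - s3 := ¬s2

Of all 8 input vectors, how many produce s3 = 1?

s3 = ¬s2 must be 1, so s2 = 0.
Enumerating the 8 input combinations, 5 give s3 = 1 and 3 give s3 = 0.

5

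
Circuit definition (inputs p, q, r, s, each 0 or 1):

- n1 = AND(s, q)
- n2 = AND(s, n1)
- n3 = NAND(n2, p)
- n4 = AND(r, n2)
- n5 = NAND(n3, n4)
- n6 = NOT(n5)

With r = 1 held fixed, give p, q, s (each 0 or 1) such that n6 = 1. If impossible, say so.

n6 = NOT(n5) must be 1, so n5 = 0.
Check with r = 1 and p=0, q=1, s=1:
n1 = AND(s, q) = AND(1, 1) = 1
n2 = AND(s, n1) = AND(1, 1) = 1
n3 = NAND(n2, p) = NAND(1, 0) = 1
n4 = AND(r, n2) = AND(1, 1) = 1
n5 = NAND(n3, n4) = NAND(1, 1) = 0
n6 = NOT(n5) = NOT 0 = 1
So n6 = 1.

p=0, q=1, s=1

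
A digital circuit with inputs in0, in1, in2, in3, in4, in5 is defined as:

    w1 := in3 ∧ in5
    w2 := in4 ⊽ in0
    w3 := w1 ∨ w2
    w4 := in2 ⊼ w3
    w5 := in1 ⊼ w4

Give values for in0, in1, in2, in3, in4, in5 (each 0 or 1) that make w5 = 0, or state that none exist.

w5 = in1 ⊼ w4 must be 0, so both in1 = 1 and w4 = 1.
Check with in0=0 in1=1 in2=0 in3=0 in4=0 in5=1:
w1 = in3 ∧ in5 = 0 ∧ 1 = 0
w2 = in4 ⊽ in0 = 0 ⊽ 0 = 1
w3 = w1 ∨ w2 = 0 ∨ 1 = 1
w4 = in2 ⊼ w3 = 0 ⊼ 1 = 1
w5 = in1 ⊼ w4 = 1 ⊼ 1 = 0
So w5 = 0 as required.

in0=0 in1=1 in2=0 in3=0 in4=0 in5=1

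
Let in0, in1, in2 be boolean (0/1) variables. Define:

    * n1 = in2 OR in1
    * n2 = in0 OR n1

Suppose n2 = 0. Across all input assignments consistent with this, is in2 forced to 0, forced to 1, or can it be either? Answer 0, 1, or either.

0

n2 = in0 OR n1 must be 0, so both in0 = 0 and n1 = 0.
Every assignment with n2 = 0 has in2 = 0; there are 1 such assignment(s).
  in0=0, in1=0, in2=0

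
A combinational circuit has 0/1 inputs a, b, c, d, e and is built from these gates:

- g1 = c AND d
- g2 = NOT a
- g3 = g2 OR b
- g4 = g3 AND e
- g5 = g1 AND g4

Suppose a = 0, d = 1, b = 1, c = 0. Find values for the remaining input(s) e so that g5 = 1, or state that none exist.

With a = 0, d = 1, b = 1, c = 0 fixed, none of the 2 settings of e give g5 = 1.
For example, with e=0:
g1 = c AND d = 0 AND 1 = 0
g2 = NOT a = NOT 0 = 1
g3 = g2 OR b = 1 OR 1 = 1
g4 = g3 AND e = 1 AND 0 = 0
g5 = g1 AND g4 = 0 AND 0 = 0
giving g5 = 0 ≠ 1.

no solution exists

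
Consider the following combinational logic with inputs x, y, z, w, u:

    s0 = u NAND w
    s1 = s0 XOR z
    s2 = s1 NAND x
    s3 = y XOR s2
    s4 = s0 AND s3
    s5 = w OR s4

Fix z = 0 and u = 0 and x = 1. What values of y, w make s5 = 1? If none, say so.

s5 = w OR s4 must be 1, so at least one of w, s4 is 1.
Check with z = 0 and u = 0 and x = 1 and y=0, w=1:
s0 = u NAND w = 0 NAND 1 = 1
s1 = s0 XOR z = 1 XOR 0 = 1
s2 = s1 NAND x = 1 NAND 1 = 0
s3 = y XOR s2 = 0 XOR 0 = 0
s4 = s0 AND s3 = 1 AND 0 = 0
s5 = w OR s4 = 1 OR 0 = 1
So s5 = 1.

y=0 w=1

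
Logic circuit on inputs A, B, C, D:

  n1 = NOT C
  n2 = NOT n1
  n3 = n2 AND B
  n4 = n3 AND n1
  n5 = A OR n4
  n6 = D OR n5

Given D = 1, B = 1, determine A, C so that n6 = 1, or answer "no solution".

A=0, C=1

Check with D = 1, B = 1 and A=0, C=1:
n1 = NOT C = NOT 1 = 0
n2 = NOT n1 = NOT 0 = 1
n3 = n2 AND B = 1 AND 1 = 1
n4 = n3 AND n1 = 1 AND 0 = 0
n5 = A OR n4 = 0 OR 0 = 0
n6 = D OR n5 = 1 OR 0 = 1
So n6 = 1.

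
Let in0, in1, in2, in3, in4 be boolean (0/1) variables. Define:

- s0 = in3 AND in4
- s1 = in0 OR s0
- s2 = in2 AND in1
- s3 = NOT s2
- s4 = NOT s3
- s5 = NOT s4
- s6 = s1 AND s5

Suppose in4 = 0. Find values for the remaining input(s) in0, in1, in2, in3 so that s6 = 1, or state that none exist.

Check with in4 = 0 and in0=1, in1=0, in2=0, in3=1:
s0 = in3 AND in4 = 1 AND 0 = 0
s1 = in0 OR s0 = 1 OR 0 = 1
s2 = in2 AND in1 = 0 AND 0 = 0
s3 = NOT s2 = NOT 0 = 1
s4 = NOT s3 = NOT 1 = 0
s5 = NOT s4 = NOT 0 = 1
s6 = s1 AND s5 = 1 AND 1 = 1
So s6 = 1.

in0=1, in1=0, in2=0, in3=1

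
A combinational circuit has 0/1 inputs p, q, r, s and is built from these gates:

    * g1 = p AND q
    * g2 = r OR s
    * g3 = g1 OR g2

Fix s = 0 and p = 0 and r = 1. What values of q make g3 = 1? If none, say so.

g3 = g1 OR g2 must be 1, so at least one of g1, g2 is 1.
Check with s = 0 and p = 0 and r = 1 and q=1:
g1 = p AND q = 0 AND 1 = 0
g2 = r OR s = 1 OR 0 = 1
g3 = g1 OR g2 = 0 OR 1 = 1
So g3 = 1.

q=1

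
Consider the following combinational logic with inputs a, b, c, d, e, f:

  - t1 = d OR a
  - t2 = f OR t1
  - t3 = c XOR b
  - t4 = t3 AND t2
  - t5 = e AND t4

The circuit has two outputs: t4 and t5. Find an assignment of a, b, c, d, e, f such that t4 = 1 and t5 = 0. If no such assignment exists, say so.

Check with a=0, b=0, c=1, d=1, e=0, f=1:
t1 = d OR a = 1 OR 0 = 1
t2 = f OR t1 = 1 OR 1 = 1
t3 = c XOR b = 1 XOR 0 = 1
t4 = t3 AND t2 = 1 AND 1 = 1
t5 = e AND t4 = 0 AND 1 = 0
So t4 = 1 and t5 = 0.

a=0, b=0, c=1, d=1, e=0, f=1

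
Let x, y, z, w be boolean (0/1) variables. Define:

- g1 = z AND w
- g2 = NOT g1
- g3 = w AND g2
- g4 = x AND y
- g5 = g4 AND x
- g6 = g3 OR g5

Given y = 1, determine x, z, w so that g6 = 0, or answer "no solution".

x=0, z=1, w=1

g6 = g3 OR g5 must be 0, so both g3 = 0 and g5 = 0.
g3 = w AND g2 must be 0, so at least one of w, g2 is 0.
Check with y = 1 and x=0, z=1, w=1:
g1 = z AND w = 1 AND 1 = 1
g2 = NOT g1 = NOT 1 = 0
g3 = w AND g2 = 1 AND 0 = 0
g4 = x AND y = 0 AND 1 = 0
g5 = g4 AND x = 0 AND 0 = 0
g6 = g3 OR g5 = 0 OR 0 = 0
So g6 = 0.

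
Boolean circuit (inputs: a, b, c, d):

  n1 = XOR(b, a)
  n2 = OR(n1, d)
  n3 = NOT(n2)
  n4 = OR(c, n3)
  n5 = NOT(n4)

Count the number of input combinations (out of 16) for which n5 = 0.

n5 = NOT(n4) must be 0, so n4 = 1.
n4 = OR(c, n3) must be 1, so at least one of c, n3 is 1.
Enumerating the 16 input combinations, 10 give n5 = 0 and 6 give n5 = 1.

10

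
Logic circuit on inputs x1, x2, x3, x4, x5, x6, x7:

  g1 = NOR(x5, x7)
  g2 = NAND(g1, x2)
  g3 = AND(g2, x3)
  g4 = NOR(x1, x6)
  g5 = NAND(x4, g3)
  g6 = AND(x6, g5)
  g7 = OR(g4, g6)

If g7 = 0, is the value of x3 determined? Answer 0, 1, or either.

either

Both values of x3 occur among assignments with g7 = 0:
  x3=0: x1=1, x2=0, x3=0, x4=0, x5=0, x6=0, x7=0
  x3=1: x1=0, x2=0, x3=1, x4=1, x5=0, x6=1, x7=0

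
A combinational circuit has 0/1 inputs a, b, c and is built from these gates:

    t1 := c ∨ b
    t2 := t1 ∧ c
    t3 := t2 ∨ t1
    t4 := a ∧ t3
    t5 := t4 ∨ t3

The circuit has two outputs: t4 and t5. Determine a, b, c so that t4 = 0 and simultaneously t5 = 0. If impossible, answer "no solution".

a=0 b=0 c=0

Check with a=0 b=0 c=0:
t1 = c ∨ b = 0 ∨ 0 = 0
t2 = t1 ∧ c = 0 ∧ 0 = 0
t3 = t2 ∨ t1 = 0 ∨ 0 = 0
t4 = a ∧ t3 = 0 ∧ 0 = 0
t5 = t4 ∨ t3 = 0 ∨ 0 = 0
So t4 = 0 and t5 = 0.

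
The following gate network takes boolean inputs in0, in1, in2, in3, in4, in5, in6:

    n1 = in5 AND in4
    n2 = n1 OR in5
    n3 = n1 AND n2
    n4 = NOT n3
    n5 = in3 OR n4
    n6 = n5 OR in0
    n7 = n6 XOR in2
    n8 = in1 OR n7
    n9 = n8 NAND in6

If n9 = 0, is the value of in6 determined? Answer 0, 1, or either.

1

n9 = n8 NAND in6 must be 0, so both n8 = 1 and in6 = 1.
n8 = in1 OR n7 must be 1, so at least one of in1, n7 is 1.
Every assignment with n9 = 0 has in6 = 1; there are 48 such assignment(s).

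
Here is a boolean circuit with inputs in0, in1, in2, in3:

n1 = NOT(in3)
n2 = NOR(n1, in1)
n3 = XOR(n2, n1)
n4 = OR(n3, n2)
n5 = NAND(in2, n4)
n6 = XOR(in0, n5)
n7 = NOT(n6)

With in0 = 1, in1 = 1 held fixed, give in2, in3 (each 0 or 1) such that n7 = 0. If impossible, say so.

n7 = NOT(n6) must be 0, so n6 = 1.
n6 = XOR(in0, n5) must be 1, so in0 and n5 differ.
Check with in0 = 1, in1 = 1 and in2=1, in3=0:
n1 = NOT(in3) = NOT 0 = 1
n2 = NOR(n1, in1) = NOR(1, 1) = 0
n3 = XOR(n2, n1) = XOR(0, 1) = 1
n4 = OR(n3, n2) = OR(1, 0) = 1
n5 = NAND(in2, n4) = NAND(1, 1) = 0
n6 = XOR(in0, n5) = XOR(1, 0) = 1
n7 = NOT(n6) = NOT 1 = 0
So n7 = 0.

in2=1 in3=0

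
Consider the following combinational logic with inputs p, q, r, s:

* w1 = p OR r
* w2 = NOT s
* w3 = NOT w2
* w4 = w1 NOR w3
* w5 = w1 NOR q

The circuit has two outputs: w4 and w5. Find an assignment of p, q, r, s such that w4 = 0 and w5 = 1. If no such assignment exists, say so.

Check with p=0, q=0, r=0, s=1:
w1 = p OR r = 0 OR 0 = 0
w2 = NOT s = NOT 1 = 0
w3 = NOT w2 = NOT 0 = 1
w4 = w1 NOR w3 = 0 NOR 1 = 0
w5 = w1 NOR q = 0 NOR 0 = 1
So w4 = 0 and w5 = 1.

p=0, q=0, r=0, s=1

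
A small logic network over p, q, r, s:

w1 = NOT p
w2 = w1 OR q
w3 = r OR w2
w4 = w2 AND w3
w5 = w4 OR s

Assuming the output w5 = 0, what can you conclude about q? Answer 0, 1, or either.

w5 = w4 OR s must be 0, so both w4 = 0 and s = 0.
w4 = w2 AND w3 must be 0, so at least one of w2, w3 is 0.
Every assignment with w5 = 0 has q = 0; there are 2 such assignment(s).
  p=1, q=0, r=0, s=0
  p=1, q=0, r=1, s=0

0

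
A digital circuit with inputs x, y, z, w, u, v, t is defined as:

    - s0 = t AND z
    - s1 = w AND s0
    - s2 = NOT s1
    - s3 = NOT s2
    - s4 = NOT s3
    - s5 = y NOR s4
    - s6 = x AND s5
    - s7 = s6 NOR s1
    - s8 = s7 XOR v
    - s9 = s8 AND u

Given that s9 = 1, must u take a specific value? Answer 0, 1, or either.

1

s9 = s8 AND u must be 1, so both s8 = 1 and u = 1.
s8 = s7 XOR v must be 1, so s7 and v differ.
Every assignment with s9 = 1 has u = 1; there are 32 such assignment(s).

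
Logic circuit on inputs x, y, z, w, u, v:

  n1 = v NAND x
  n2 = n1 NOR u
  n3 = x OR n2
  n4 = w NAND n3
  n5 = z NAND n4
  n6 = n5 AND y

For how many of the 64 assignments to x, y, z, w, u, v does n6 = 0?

n6 = n5 AND y must be 0, so at least one of n5, y is 0.
Enumerating the 64 input combinations, 44 give n6 = 0 and 20 give n6 = 1.

44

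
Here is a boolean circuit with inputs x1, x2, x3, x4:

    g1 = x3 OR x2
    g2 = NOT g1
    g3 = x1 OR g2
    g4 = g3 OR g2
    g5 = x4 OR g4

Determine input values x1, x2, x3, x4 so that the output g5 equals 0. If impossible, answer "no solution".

g5 = x4 OR g4 must be 0, so both x4 = 0 and g4 = 0.
g4 = g3 OR g2 must be 0, so both g3 = 0 and g2 = 0.
g3 = x1 OR g2 must be 0, so both x1 = 0 and g2 = 0.
Check with x1=0, x2=1, x3=1, x4=0:
g1 = x3 OR x2 = 1 OR 1 = 1
g2 = NOT g1 = NOT 1 = 0
g3 = x1 OR g2 = 0 OR 0 = 0
g4 = g3 OR g2 = 0 OR 0 = 0
g5 = x4 OR g4 = 0 OR 0 = 0
So g5 = 0 as required.

x1=0, x2=1, x3=1, x4=0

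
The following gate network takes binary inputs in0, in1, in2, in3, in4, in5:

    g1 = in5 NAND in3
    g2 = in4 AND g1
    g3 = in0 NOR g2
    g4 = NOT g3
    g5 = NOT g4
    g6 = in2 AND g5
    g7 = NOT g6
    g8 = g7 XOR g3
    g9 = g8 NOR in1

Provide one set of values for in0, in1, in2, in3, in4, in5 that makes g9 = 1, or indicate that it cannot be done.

in0=0 in1=0 in2=0 in3=1 in4=0 in5=1

g9 = g8 NOR in1 must be 1, so both g8 = 0 and in1 = 0.
g8 = g7 XOR g3 must be 0, so g7 and g3 are equal.
Check with in0=0 in1=0 in2=0 in3=1 in4=0 in5=1:
g1 = in5 NAND in3 = 1 NAND 1 = 0
g2 = in4 AND g1 = 0 AND 0 = 0
g3 = in0 NOR g2 = 0 NOR 0 = 1
g4 = NOT g3 = NOT 1 = 0
g5 = NOT g4 = NOT 0 = 1
g6 = in2 AND g5 = 0 AND 1 = 0
g7 = NOT g6 = NOT 0 = 1
g8 = g7 XOR g3 = 1 XOR 1 = 0
g9 = g8 NOR in1 = 0 NOR 0 = 1
So g9 = 1 as required.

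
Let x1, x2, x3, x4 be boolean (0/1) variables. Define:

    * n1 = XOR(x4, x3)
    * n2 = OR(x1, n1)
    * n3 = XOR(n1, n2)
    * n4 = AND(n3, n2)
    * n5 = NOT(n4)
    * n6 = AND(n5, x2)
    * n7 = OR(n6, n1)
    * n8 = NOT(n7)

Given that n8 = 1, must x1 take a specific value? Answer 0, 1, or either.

either

Both values of x1 occur among assignments with n8 = 1:
  x1=0: x1=0, x2=0, x3=0, x4=0
  x1=1: x1=1, x2=0, x3=0, x4=0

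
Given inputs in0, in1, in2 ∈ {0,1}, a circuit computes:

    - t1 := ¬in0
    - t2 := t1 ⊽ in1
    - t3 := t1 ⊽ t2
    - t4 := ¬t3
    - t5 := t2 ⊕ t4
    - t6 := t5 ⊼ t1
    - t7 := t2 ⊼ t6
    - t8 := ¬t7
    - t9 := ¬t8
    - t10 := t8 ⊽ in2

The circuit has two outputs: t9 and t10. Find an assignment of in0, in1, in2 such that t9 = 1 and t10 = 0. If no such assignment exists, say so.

in0=0, in1=1, in2=1

Check with in0=0, in1=1, in2=1:
t1 = ¬in0 = ¬0 = 1
t2 = t1 ⊽ in1 = 1 ⊽ 1 = 0
t3 = t1 ⊽ t2 = 1 ⊽ 0 = 0
t4 = ¬t3 = ¬0 = 1
t5 = t2 ⊕ t4 = 0 ⊕ 1 = 1
t6 = t5 ⊼ t1 = 1 ⊼ 1 = 0
t7 = t2 ⊼ t6 = 0 ⊼ 0 = 1
t8 = ¬t7 = ¬1 = 0
t9 = ¬t8 = ¬0 = 1
t10 = t8 ⊽ in2 = 0 ⊽ 1 = 0
So t9 = 1 and t10 = 0.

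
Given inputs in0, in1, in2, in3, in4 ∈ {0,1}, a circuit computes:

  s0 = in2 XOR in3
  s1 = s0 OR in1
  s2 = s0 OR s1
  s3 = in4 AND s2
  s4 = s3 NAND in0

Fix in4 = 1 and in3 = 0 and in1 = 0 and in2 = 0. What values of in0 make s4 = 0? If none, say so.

no solution exists

With in4 = 1 and in3 = 0 and in1 = 0 and in2 = 0 fixed, none of the 2 settings of in0 give s4 = 0.
For example, with in0=1:
s0 = in2 XOR in3 = 0 XOR 0 = 0
s1 = s0 OR in1 = 0 OR 0 = 0
s2 = s0 OR s1 = 0 OR 0 = 0
s3 = in4 AND s2 = 1 AND 0 = 0
s4 = s3 NAND in0 = 0 NAND 1 = 1
giving s4 = 1 ≠ 0.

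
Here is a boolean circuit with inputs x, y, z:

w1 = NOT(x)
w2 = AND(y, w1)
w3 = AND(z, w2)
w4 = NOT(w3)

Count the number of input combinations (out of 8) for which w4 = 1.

w4 = NOT(w3) must be 1, so w3 = 0.
w3 = AND(z, w2) must be 0, so at least one of z, w2 is 0.
Enumerating the 8 input combinations, 7 give w4 = 1 and 1 give w4 = 0.

7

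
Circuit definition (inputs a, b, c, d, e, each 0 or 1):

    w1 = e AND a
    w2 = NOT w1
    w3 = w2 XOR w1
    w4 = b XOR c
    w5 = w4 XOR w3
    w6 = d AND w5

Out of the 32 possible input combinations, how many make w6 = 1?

w6 = d AND w5 must be 1, so both d = 1 and w5 = 1.
w5 = w4 XOR w3 must be 1, so w4 and w3 differ.
Enumerating the 32 input combinations, 8 give w6 = 1 and 24 give w6 = 0.

8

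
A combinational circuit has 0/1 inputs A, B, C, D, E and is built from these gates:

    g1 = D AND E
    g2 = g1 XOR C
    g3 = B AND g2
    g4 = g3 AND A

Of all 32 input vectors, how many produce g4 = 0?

g4 = g3 AND A must be 0, so at least one of g3, A is 0.
Enumerating the 32 input combinations, 28 give g4 = 0 and 4 give g4 = 1.

28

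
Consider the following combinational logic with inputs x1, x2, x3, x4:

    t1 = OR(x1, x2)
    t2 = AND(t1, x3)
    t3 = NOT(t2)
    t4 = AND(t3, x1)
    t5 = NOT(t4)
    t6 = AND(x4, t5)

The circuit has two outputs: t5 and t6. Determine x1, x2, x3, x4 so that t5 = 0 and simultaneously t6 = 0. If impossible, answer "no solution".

Check with x1=1, x2=1, x3=0, x4=1:
t1 = OR(x1, x2) = OR(1, 1) = 1
t2 = AND(t1, x3) = AND(1, 0) = 0
t3 = NOT(t2) = NOT 0 = 1
t4 = AND(t3, x1) = AND(1, 1) = 1
t5 = NOT(t4) = NOT 1 = 0
t6 = AND(x4, t5) = AND(1, 0) = 0
So t5 = 0 and t6 = 0.

x1=1, x2=1, x3=0, x4=1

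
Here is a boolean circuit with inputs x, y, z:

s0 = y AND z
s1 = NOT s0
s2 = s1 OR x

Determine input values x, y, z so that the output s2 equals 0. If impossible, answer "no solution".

s2 = s1 OR x must be 0, so both s1 = 0 and x = 0.
s1 = NOT s0 must be 0, so s0 = 1.
Check with x=0 y=1 z=1:
s0 = y AND z = 1 AND 1 = 1
s1 = NOT s0 = NOT 1 = 0
s2 = s1 OR x = 0 OR 0 = 0
So s2 = 0 as required.

x=0 y=1 z=1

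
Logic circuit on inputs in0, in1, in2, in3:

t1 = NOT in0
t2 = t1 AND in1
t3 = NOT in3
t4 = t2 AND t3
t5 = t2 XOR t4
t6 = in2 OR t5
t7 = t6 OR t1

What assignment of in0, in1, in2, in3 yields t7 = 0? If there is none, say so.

t7 = t6 OR t1 must be 0, so both t6 = 0 and t1 = 0.
Check with in0=1 in1=0 in2=0 in3=1:
t1 = NOT in0 = NOT 1 = 0
t2 = t1 AND in1 = 0 AND 0 = 0
t3 = NOT in3 = NOT 1 = 0
t4 = t2 AND t3 = 0 AND 0 = 0
t5 = t2 XOR t4 = 0 XOR 0 = 0
t6 = in2 OR t5 = 0 OR 0 = 0
t7 = t6 OR t1 = 0 OR 0 = 0
So t7 = 0 as required.

in0=1 in1=0 in2=0 in3=1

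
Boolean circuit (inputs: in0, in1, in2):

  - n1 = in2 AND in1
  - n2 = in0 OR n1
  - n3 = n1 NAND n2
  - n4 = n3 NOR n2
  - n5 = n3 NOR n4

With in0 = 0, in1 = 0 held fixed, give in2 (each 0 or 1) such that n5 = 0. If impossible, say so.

Check with in0 = 0, in1 = 0 and in2=1:
n1 = in2 AND in1 = 1 AND 0 = 0
n2 = in0 OR n1 = 0 OR 0 = 0
n3 = n1 NAND n2 = 0 NAND 0 = 1
n4 = n3 NOR n2 = 1 NOR 0 = 0
n5 = n3 NOR n4 = 1 NOR 0 = 0
So n5 = 0.

in2=1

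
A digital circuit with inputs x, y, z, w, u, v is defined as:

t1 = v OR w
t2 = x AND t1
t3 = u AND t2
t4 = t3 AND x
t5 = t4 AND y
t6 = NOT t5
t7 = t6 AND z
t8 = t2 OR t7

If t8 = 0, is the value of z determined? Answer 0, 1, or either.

0

t8 = t2 OR t7 must be 0, so both t2 = 0 and t7 = 0.
t2 = x AND t1 must be 0, so at least one of x, t1 is 0.
t7 = t6 AND z must be 0, so at least one of t6, z is 0.
Every assignment with t8 = 0 has z = 0; there are 20 such assignment(s).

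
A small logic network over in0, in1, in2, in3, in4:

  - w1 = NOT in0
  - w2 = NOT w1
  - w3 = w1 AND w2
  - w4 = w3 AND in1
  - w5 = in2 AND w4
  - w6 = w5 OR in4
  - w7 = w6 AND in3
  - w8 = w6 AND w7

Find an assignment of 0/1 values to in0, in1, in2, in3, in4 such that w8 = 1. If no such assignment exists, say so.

in0=0, in1=1, in2=1, in3=1, in4=1

w8 = w6 AND w7 must be 1, so both w6 = 1 and w7 = 1.
w6 = w5 OR in4 must be 1, so at least one of w5, in4 is 1.
Check with in0=0, in1=1, in2=1, in3=1, in4=1:
w1 = NOT in0 = NOT 0 = 1
w2 = NOT w1 = NOT 1 = 0
w3 = w1 AND w2 = 1 AND 0 = 0
w4 = w3 AND in1 = 0 AND 1 = 0
w5 = in2 AND w4 = 1 AND 0 = 0
w6 = w5 OR in4 = 0 OR 1 = 1
w7 = w6 AND in3 = 1 AND 1 = 1
w8 = w6 AND w7 = 1 AND 1 = 1
So w8 = 1 as required.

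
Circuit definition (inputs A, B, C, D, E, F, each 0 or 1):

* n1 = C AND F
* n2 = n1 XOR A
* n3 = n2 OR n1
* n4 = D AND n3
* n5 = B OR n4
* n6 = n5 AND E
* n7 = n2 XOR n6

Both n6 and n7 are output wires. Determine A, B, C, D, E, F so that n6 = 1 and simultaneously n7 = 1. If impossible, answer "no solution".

A=0 B=1 C=1 D=1 E=1 F=0

Check with A=0 B=1 C=1 D=1 E=1 F=0:
n1 = C AND F = 1 AND 0 = 0
n2 = n1 XOR A = 0 XOR 0 = 0
n3 = n2 OR n1 = 0 OR 0 = 0
n4 = D AND n3 = 1 AND 0 = 0
n5 = B OR n4 = 1 OR 0 = 1
n6 = n5 AND E = 1 AND 1 = 1
n7 = n2 XOR n6 = 0 XOR 1 = 1
So n6 = 1 and n7 = 1.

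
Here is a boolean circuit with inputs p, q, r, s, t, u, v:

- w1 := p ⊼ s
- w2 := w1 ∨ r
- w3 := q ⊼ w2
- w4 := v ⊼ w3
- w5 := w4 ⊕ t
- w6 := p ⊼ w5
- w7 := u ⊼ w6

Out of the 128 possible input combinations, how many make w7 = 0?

48

w7 = u ⊼ w6 must be 0, so both u = 1 and w6 = 1.
Enumerating the 128 input combinations, 48 give w7 = 0 and 80 give w7 = 1.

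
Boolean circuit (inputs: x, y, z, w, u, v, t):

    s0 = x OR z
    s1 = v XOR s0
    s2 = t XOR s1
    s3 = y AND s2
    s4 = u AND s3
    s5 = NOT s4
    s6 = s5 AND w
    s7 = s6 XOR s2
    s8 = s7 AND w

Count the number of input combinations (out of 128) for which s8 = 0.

88

s8 = s7 AND w must be 0, so at least one of s7, w is 0.
Enumerating the 128 input combinations, 88 give s8 = 0 and 40 give s8 = 1.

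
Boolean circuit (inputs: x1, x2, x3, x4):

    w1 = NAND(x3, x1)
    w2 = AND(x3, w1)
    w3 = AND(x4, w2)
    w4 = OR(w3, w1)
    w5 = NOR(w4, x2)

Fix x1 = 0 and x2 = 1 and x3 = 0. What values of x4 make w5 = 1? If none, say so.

no solution exists

With x1 = 0 and x2 = 1 and x3 = 0 fixed, none of the 2 settings of x4 give w5 = 1.
For example, with x4=1:
w1 = NAND(x3, x1) = NAND(0, 0) = 1
w2 = AND(x3, w1) = AND(0, 1) = 0
w3 = AND(x4, w2) = AND(1, 0) = 0
w4 = OR(w3, w1) = OR(0, 1) = 1
w5 = NOR(w4, x2) = NOR(1, 1) = 0
giving w5 = 0 ≠ 1.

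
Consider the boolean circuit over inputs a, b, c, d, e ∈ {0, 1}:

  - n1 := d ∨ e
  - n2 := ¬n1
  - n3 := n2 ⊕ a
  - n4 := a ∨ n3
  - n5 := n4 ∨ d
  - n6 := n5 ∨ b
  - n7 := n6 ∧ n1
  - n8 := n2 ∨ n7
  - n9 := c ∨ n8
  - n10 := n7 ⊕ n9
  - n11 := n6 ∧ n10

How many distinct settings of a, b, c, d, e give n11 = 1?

n11 = n6 ∧ n10 must be 1, so both n6 = 1 and n10 = 1.
n6 = n5 ∨ b must be 1, so at least one of n5, b is 1.
n10 = n7 ⊕ n9 must be 1, so n7 and n9 differ.
Enumerating the 32 input combinations, 8 give n11 = 1 and 24 give n11 = 0.

8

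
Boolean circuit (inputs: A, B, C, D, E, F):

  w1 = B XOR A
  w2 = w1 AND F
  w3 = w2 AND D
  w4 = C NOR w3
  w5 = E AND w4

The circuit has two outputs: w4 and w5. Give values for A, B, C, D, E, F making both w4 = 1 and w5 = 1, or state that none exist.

A=1, B=0, C=0, D=0, E=1, F=1

Check with A=1, B=0, C=0, D=0, E=1, F=1:
w1 = B XOR A = 0 XOR 1 = 1
w2 = w1 AND F = 1 AND 1 = 1
w3 = w2 AND D = 1 AND 0 = 0
w4 = C NOR w3 = 0 NOR 0 = 1
w5 = E AND w4 = 1 AND 1 = 1
So w4 = 1 and w5 = 1.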